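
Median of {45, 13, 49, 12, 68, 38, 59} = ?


Sorted: 12, 13, 38, 45, 49, 59, 68
n = 7 (odd)
Middle value = 45

Median = 45


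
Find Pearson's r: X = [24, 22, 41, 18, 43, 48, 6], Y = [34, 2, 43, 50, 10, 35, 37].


Mean X = 28.8571, Mean Y = 30.1429
SD X = 14.267131, SD Y = 16.225452
Cov = -33.408163
r = -33.408163/(14.267131*16.225452) = -0.1443

r = -0.1443


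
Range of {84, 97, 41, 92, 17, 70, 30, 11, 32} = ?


Max = 97, Min = 11
Range = 97 - 11 = 86

Range = 86


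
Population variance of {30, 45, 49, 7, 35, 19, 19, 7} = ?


Mean = 26.3750
Squared deviations: 13.1406, 346.8906, 511.8906, 375.3906, 74.3906, 54.3906, 54.3906, 375.3906
Sum = 1805.8750
Variance = 1805.8750/8 = 225.7344

Variance = 225.7344


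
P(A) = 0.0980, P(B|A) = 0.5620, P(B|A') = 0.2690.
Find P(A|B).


P(B) = P(B|A)*P(A) + P(B|A')*P(A')
= 0.5620*0.0980 + 0.2690*0.9020
= 0.055076 + 0.242638 = 0.297714
P(A|B) = 0.055076/0.297714 = 0.1850

P(A|B) = 0.1850


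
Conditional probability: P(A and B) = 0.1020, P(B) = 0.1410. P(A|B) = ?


P(A|B) = 0.1020/0.1410 = 0.7234

P(A|B) = 0.7234


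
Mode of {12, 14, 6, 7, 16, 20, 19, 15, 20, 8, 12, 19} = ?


Frequencies: 6:1, 7:1, 8:1, 12:2, 14:1, 15:1, 16:1, 19:2, 20:2
Max frequency = 2
Mode = 12, 19, 20

Mode = 12, 19, 20


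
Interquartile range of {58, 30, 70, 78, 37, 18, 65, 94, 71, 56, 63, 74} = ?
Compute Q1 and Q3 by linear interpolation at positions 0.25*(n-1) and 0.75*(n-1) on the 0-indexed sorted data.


Sorted: 18, 30, 37, 56, 58, 63, 65, 70, 71, 74, 78, 94
Q1 (25th %ile) = 51.2500
Q3 (75th %ile) = 71.7500
IQR = 71.7500 - 51.2500 = 20.5000

IQR = 20.5000


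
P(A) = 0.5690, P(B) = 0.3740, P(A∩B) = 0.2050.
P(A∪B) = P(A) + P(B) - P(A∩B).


P(A∪B) = 0.5690 + 0.3740 - 0.2050
= 0.9430 - 0.2050
= 0.7380

P(A∪B) = 0.7380


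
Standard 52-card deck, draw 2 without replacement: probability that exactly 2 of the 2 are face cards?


Hypergeometric: P(X=2) = C(12,2)·C(40,0) / C(52,2)
= 66 × 1 / 1326
= 66/1326 = 0.0498

P = 0.0498


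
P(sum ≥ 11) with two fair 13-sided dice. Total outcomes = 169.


Total outcomes = 13×13 = 169
Favorable (sum ≥ 11): 124
P = 124/169 = 0.7337

P = 0.7337


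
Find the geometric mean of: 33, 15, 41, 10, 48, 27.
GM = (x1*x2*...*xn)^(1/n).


Product = 33 × 15 × 41 × 10 × 48 × 27 = 263023200
GM = 263023200^(1/6) = 25.3123

GM = 25.3123


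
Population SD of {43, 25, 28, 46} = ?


Mean = 35.5000
Variance = 83.2500
SD = sqrt(83.2500) = 9.1241

SD = 9.1241


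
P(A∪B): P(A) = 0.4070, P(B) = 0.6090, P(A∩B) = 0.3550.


P(A∪B) = 0.4070 + 0.6090 - 0.3550
= 1.0160 - 0.3550
= 0.6610

P(A∪B) = 0.6610


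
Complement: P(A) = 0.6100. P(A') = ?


P(not A) = 1 - 0.6100 = 0.3900

P(not A) = 0.3900


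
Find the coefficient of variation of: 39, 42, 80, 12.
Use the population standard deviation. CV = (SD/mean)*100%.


Mean = 43.2500
SD = 24.2216
CV = (24.2216/43.2500)*100 = 56.0038%

CV = 56.0038%


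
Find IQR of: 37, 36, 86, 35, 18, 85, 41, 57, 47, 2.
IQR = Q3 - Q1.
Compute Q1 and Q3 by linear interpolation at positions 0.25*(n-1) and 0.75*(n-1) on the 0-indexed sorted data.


Sorted: 2, 18, 35, 36, 37, 41, 47, 57, 85, 86
Q1 (25th %ile) = 35.2500
Q3 (75th %ile) = 54.5000
IQR = 54.5000 - 35.2500 = 19.2500

IQR = 19.2500


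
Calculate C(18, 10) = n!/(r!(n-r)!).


C(18,10) = 18!/(10! × 8!)
= 6402373705728000/(3628800 × 40320)
= 43758

C(18,10) = 43758


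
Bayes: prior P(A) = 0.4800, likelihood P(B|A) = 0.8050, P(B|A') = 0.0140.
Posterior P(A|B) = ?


P(B) = P(B|A)*P(A) + P(B|A')*P(A')
= 0.8050*0.4800 + 0.0140*0.5200
= 0.386400 + 0.007280 = 0.393680
P(A|B) = 0.386400/0.393680 = 0.9815

P(A|B) = 0.9815


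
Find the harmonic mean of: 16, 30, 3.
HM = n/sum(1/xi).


Sum of reciprocals = 1/16 + 1/30 + 1/3 = 0.429167
HM = 3/0.429167 = 6.9903

HM = 6.9903


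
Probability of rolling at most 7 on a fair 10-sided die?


Favorable outcomes (roll ≤ 7): 7
Total outcomes = 10
P = 7/10 = 0.7000

P = 0.7000


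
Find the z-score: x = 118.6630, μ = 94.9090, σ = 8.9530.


z = (118.6630 - 94.9090)/8.9530
= 23.7540/8.9530
= 2.6532

z = 2.6532


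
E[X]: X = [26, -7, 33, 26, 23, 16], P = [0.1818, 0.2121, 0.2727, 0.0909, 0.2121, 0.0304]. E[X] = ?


E[X] = 26*0.1818 - 7*0.2121 + 33*0.2727 + 26*0.0909 + 23*0.2121 + 16*0.0304
= 4.7268 - 1.4847 + 8.9991 + 2.3634 + 4.8783 + 0.4864
= 19.9693

E[X] = 19.9693


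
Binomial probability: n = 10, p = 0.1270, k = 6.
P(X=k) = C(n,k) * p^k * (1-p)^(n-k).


C(10,6) = 210
p^6 = 4.195873e-06
(1-p)^4 = 0.580841
P = 210 * 4.195873e-06 * 0.580841 = 0.0005

P(X=6) = 0.0005


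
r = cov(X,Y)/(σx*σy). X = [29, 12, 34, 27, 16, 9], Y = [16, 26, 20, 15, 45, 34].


Mean X = 21.1667, Mean Y = 26.0000
SD X = 9.299044, SD Y = 10.661457
Cov = -69.166667
r = -69.166667/(9.299044*10.661457) = -0.6977

r = -0.6977


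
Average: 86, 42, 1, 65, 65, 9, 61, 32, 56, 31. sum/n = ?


Sum = 86 + 42 + 1 + 65 + 65 + 9 + 61 + 32 + 56 + 31 = 448
n = 10
Mean = 448/10 = 44.8000

Mean = 44.8000


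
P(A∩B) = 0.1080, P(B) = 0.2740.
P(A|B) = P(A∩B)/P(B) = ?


P(A|B) = 0.1080/0.2740 = 0.3942

P(A|B) = 0.3942


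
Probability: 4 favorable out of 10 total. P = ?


P = 4/10 = 0.4000

P = 0.4000


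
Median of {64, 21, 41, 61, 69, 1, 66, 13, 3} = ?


Sorted: 1, 3, 13, 21, 41, 61, 64, 66, 69
n = 9 (odd)
Middle value = 41

Median = 41


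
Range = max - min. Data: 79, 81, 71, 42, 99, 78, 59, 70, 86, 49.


Max = 99, Min = 42
Range = 99 - 42 = 57

Range = 57


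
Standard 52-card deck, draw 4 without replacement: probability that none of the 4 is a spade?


P(no spades) = (39/52) × (38/51) × (37/50) × (36/49)
= 0.3038

P = 0.3038


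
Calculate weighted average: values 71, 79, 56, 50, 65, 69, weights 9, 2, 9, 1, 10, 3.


Numerator = 71*9 + 79*2 + 56*9 + 50*1 + 65*10 + 69*3 = 2208
Denominator = 9 + 2 + 9 + 1 + 10 + 3 = 34
WM = 2208/34 = 64.9412

WM = 64.9412


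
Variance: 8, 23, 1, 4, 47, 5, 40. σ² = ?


Mean = 18.2857
Squared deviations: 105.7959, 22.2245, 298.7959, 204.0816, 824.5102, 176.5102, 471.5102
Sum = 2103.4286
Variance = 2103.4286/7 = 300.4898

Variance = 300.4898


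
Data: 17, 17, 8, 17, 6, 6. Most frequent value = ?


Frequencies: 6:2, 8:1, 17:3
Max frequency = 3
Mode = 17

Mode = 17


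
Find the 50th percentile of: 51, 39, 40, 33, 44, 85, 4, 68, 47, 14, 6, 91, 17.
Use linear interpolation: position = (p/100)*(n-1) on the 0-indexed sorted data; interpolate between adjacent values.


Sorted: 4, 6, 14, 17, 33, 39, 40, 44, 47, 51, 68, 85, 91
n = 13
Index = 50/100 * 12 = 6.0000
Lower = data[6] = 40, Upper = data[7] = 44
P50 = 40 + 0*(4) = 40.0000

P50 = 40.0000


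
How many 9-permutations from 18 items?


P(18,9) = 18!/9!
= 6402373705728000/362880
= 17643225600

P(18,9) = 17643225600


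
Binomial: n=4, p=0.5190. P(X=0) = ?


C(4,0) = 1
p^0 = 1.000000
(1-p)^4 = 0.053528
P = 1 * 1.000000 * 0.053528 = 0.0535

P(X=0) = 0.0535


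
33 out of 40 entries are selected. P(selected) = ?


P = 33/40 = 0.8250

P = 0.8250


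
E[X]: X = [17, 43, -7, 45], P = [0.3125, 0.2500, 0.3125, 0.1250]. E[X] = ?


E[X] = 17*0.3125 + 43*0.2500 - 7*0.3125 + 45*0.1250
= 5.3125 + 10.7500 - 2.1875 + 5.6250
= 19.5000

E[X] = 19.5000


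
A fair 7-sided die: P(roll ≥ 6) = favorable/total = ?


Favorable outcomes (roll ≥ 6): 2
Total outcomes = 7
P = 2/7 = 0.2857

P = 0.2857


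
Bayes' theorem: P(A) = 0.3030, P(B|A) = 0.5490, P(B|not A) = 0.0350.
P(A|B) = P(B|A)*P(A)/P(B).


P(B) = P(B|A)*P(A) + P(B|A')*P(A')
= 0.5490*0.3030 + 0.0350*0.6970
= 0.166347 + 0.024395 = 0.190742
P(A|B) = 0.166347/0.190742 = 0.8721

P(A|B) = 0.8721


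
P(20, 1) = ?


P(20,1) = 20!/19!
= 2432902008176640000/121645100408832000
= 20

P(20,1) = 20


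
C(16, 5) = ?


C(16,5) = 16!/(5! × 11!)
= 20922789888000/(120 × 39916800)
= 4368

C(16,5) = 4368


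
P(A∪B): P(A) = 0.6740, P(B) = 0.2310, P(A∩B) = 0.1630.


P(A∪B) = 0.6740 + 0.2310 - 0.1630
= 0.9050 - 0.1630
= 0.7420

P(A∪B) = 0.7420


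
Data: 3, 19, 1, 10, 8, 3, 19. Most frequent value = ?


Frequencies: 1:1, 3:2, 8:1, 10:1, 19:2
Max frequency = 2
Mode = 3, 19

Mode = 3, 19


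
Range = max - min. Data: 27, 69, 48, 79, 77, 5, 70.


Max = 79, Min = 5
Range = 79 - 5 = 74

Range = 74


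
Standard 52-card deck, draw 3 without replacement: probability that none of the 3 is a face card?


P(no face cards) = (40/52) × (39/51) × (38/50)
= 0.4471

P = 0.4471


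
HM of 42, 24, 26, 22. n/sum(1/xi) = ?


Sum of reciprocals = 1/42 + 1/24 + 1/26 + 1/22 = 0.149392
HM = 4/0.149392 = 26.7751

HM = 26.7751


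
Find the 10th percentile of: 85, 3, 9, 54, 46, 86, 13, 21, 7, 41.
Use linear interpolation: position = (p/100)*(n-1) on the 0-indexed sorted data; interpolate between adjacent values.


Sorted: 3, 7, 9, 13, 21, 41, 46, 54, 85, 86
n = 10
Index = 10/100 * 9 = 0.9000
Lower = data[0] = 3, Upper = data[1] = 7
P10 = 3 + 0.9000*(4) = 6.6000

P10 = 6.6000


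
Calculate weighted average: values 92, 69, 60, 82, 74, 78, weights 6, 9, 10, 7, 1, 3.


Numerator = 92*6 + 69*9 + 60*10 + 82*7 + 74*1 + 78*3 = 2655
Denominator = 6 + 9 + 10 + 7 + 1 + 3 = 36
WM = 2655/36 = 73.7500

WM = 73.7500


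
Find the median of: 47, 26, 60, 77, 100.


Sorted: 26, 47, 60, 77, 100
n = 5 (odd)
Middle value = 60

Median = 60


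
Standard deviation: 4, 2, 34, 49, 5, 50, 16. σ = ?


Mean = 22.8571
Variance = 385.8367
SD = sqrt(385.8367) = 19.6427

SD = 19.6427


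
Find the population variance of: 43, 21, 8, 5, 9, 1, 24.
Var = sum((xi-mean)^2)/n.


Mean = 15.8571
Squared deviations: 736.7347, 26.4490, 61.7347, 117.8776, 47.0204, 220.7347, 66.3061
Sum = 1276.8571
Variance = 1276.8571/7 = 182.4082

Variance = 182.4082


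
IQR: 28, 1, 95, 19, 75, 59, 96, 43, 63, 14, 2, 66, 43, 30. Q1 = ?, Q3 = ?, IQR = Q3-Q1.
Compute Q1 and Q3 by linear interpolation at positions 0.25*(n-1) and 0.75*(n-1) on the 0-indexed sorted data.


Sorted: 1, 2, 14, 19, 28, 30, 43, 43, 59, 63, 66, 75, 95, 96
Q1 (25th %ile) = 21.2500
Q3 (75th %ile) = 65.2500
IQR = 65.2500 - 21.2500 = 44.0000

IQR = 44.0000


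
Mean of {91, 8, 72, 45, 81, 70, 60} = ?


Sum = 91 + 8 + 72 + 45 + 81 + 70 + 60 = 427
n = 7
Mean = 427/7 = 61.0000

Mean = 61.0000


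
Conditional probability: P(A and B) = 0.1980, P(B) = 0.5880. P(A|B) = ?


P(A|B) = 0.1980/0.5880 = 0.3367

P(A|B) = 0.3367


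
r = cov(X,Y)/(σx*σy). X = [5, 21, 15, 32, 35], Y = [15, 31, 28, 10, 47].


Mean X = 21.6000, Mean Y = 26.2000
SD X = 11.019982, SD Y = 13.013839
Cov = 56.280000
r = 56.280000/(11.019982*13.013839) = 0.3924

r = 0.3924


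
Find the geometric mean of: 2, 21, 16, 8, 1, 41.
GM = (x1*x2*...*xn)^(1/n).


Product = 2 × 21 × 16 × 8 × 1 × 41 = 220416
GM = 220416^(1/6) = 7.7721

GM = 7.7721


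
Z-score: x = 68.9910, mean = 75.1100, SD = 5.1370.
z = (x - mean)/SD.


z = (68.9910 - 75.1100)/5.1370
= -6.1190/5.1370
= -1.1912

z = -1.1912


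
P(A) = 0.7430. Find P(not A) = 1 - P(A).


P(not A) = 1 - 0.7430 = 0.2570

P(not A) = 0.2570


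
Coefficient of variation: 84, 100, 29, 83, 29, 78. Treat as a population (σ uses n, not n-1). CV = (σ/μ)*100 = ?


Mean = 67.1667
SD = 27.8174
CV = (27.8174/67.1667)*100 = 41.4154%

CV = 41.4154%


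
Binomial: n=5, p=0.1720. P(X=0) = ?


C(5,0) = 1
p^0 = 1.000000
(1-p)^5 = 0.389181
P = 1 * 1.000000 * 0.389181 = 0.3892

P(X=0) = 0.3892


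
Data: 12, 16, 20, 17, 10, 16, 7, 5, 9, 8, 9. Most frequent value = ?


Frequencies: 5:1, 7:1, 8:1, 9:2, 10:1, 12:1, 16:2, 17:1, 20:1
Max frequency = 2
Mode = 9, 16

Mode = 9, 16


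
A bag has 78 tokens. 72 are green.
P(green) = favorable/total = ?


P = 72/78 = 0.9231

P = 0.9231


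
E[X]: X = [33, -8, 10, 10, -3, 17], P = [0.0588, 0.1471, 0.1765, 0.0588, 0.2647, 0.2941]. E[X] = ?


E[X] = 33*0.0588 - 8*0.1471 + 10*0.1765 + 10*0.0588 - 3*0.2647 + 17*0.2941
= 1.9404 - 1.1768 + 1.7650 + 0.5880 - 0.7941 + 4.9997
= 7.3222

E[X] = 7.3222


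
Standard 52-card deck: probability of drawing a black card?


26 black cards in 52 cards
P = 26/52 = 0.5000

P = 0.5000


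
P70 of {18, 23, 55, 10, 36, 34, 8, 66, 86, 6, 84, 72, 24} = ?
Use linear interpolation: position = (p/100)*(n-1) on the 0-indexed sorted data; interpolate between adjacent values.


Sorted: 6, 8, 10, 18, 23, 24, 34, 36, 55, 66, 72, 84, 86
n = 13
Index = 70/100 * 12 = 8.4000
Lower = data[8] = 55, Upper = data[9] = 66
P70 = 55 + 0.4000*(11) = 59.4000

P70 = 59.4000


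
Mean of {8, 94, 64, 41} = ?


Sum = 8 + 94 + 64 + 41 = 207
n = 4
Mean = 207/4 = 51.7500

Mean = 51.7500


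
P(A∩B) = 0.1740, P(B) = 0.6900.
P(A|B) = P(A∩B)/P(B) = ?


P(A|B) = 0.1740/0.6900 = 0.2522

P(A|B) = 0.2522


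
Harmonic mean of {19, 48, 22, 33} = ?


Sum of reciprocals = 1/19 + 1/48 + 1/22 + 1/33 = 0.149222
HM = 4/0.149222 = 26.8056

HM = 26.8056


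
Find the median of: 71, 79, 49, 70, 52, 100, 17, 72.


Sorted: 17, 49, 52, 70, 71, 72, 79, 100
n = 8 (even)
Middle values: 70 and 71
Median = (70+71)/2 = 70.5000

Median = 70.5000


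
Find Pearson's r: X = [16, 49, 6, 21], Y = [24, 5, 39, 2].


Mean X = 23.0000, Mean Y = 17.5000
SD X = 15.953056, SD Y = 15.008331
Cov = -176.250000
r = -176.250000/(15.953056*15.008331) = -0.7361

r = -0.7361


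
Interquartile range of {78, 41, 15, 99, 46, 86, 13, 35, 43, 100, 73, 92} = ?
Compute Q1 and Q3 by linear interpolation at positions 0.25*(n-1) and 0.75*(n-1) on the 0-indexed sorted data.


Sorted: 13, 15, 35, 41, 43, 46, 73, 78, 86, 92, 99, 100
Q1 (25th %ile) = 39.5000
Q3 (75th %ile) = 87.5000
IQR = 87.5000 - 39.5000 = 48.0000

IQR = 48.0000


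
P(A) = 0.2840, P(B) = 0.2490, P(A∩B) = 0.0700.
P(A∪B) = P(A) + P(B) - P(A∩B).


P(A∪B) = 0.2840 + 0.2490 - 0.0700
= 0.5330 - 0.0700
= 0.4630

P(A∪B) = 0.4630


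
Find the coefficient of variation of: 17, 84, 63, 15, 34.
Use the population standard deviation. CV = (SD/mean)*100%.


Mean = 42.6000
SD = 26.9117
CV = (26.9117/42.6000)*100 = 63.1730%

CV = 63.1730%


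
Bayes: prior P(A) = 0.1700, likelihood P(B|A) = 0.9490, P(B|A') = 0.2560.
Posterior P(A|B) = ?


P(B) = P(B|A)*P(A) + P(B|A')*P(A')
= 0.9490*0.1700 + 0.2560*0.8300
= 0.161330 + 0.212480 = 0.373810
P(A|B) = 0.161330/0.373810 = 0.4316

P(A|B) = 0.4316


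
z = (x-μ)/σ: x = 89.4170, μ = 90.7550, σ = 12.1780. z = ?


z = (89.4170 - 90.7550)/12.1780
= -1.3380/12.1780
= -0.1099

z = -0.1099


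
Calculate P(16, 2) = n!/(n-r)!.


P(16,2) = 16!/14!
= 20922789888000/87178291200
= 240

P(16,2) = 240


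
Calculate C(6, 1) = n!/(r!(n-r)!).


C(6,1) = 6!/(1! × 5!)
= 720/(1 × 120)
= 6

C(6,1) = 6


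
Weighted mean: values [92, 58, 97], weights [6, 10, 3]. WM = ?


Numerator = 92*6 + 58*10 + 97*3 = 1423
Denominator = 6 + 10 + 3 = 19
WM = 1423/19 = 74.8947

WM = 74.8947


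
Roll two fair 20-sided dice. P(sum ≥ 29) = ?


Total outcomes = 20×20 = 400
Favorable (sum ≥ 29): 78
P = 78/400 = 0.1950

P = 0.1950


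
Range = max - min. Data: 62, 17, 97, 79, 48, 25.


Max = 97, Min = 17
Range = 97 - 17 = 80

Range = 80


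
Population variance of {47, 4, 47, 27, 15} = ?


Mean = 28.0000
Squared deviations: 361.0000, 576.0000, 361.0000, 1.0000, 169.0000
Sum = 1468.0000
Variance = 1468.0000/5 = 293.6000

Variance = 293.6000


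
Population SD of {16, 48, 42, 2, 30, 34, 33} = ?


Mean = 29.2857
Variance = 209.9184
SD = sqrt(209.9184) = 14.4886

SD = 14.4886


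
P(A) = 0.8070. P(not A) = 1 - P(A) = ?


P(not A) = 1 - 0.8070 = 0.1930

P(not A) = 0.1930


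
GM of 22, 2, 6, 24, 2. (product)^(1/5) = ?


Product = 22 × 2 × 6 × 24 × 2 = 12672
GM = 12672^(1/5) = 6.6156

GM = 6.6156


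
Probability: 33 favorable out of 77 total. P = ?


P = 33/77 = 0.4286

P = 0.4286


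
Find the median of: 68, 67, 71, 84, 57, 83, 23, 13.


Sorted: 13, 23, 57, 67, 68, 71, 83, 84
n = 8 (even)
Middle values: 67 and 68
Median = (67+68)/2 = 67.5000

Median = 67.5000


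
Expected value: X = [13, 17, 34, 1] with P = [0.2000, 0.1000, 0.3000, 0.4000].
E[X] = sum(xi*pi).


E[X] = 13*0.2000 + 17*0.1000 + 34*0.3000 + 1*0.4000
= 2.6000 + 1.7000 + 10.2000 + 0.4000
= 14.9000

E[X] = 14.9000


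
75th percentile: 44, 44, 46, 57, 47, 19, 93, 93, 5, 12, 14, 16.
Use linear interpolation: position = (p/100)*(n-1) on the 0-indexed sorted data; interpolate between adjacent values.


Sorted: 5, 12, 14, 16, 19, 44, 44, 46, 47, 57, 93, 93
n = 12
Index = 75/100 * 11 = 8.2500
Lower = data[8] = 47, Upper = data[9] = 57
P75 = 47 + 0.2500*(10) = 49.5000

P75 = 49.5000


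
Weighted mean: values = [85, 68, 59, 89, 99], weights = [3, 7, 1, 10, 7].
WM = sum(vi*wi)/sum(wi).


Numerator = 85*3 + 68*7 + 59*1 + 89*10 + 99*7 = 2373
Denominator = 3 + 7 + 1 + 10 + 7 = 28
WM = 2373/28 = 84.7500

WM = 84.7500


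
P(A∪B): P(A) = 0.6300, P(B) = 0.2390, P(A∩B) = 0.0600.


P(A∪B) = 0.6300 + 0.2390 - 0.0600
= 0.8690 - 0.0600
= 0.8090

P(A∪B) = 0.8090


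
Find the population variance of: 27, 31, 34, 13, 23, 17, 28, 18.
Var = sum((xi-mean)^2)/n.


Mean = 23.8750
Squared deviations: 9.7656, 50.7656, 102.5156, 118.2656, 0.7656, 47.2656, 17.0156, 34.5156
Sum = 380.8750
Variance = 380.8750/8 = 47.6094

Variance = 47.6094


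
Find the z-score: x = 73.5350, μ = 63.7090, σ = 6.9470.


z = (73.5350 - 63.7090)/6.9470
= 9.8260/6.9470
= 1.4144

z = 1.4144


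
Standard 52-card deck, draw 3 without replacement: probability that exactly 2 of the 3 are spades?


Hypergeometric: P(X=2) = C(13,2)·C(39,1) / C(52,3)
= 78 × 39 / 22100
= 3042/22100 = 0.1376

P = 0.1376


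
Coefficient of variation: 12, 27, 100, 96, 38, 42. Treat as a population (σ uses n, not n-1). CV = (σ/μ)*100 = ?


Mean = 52.5000
SD = 33.5646
CV = (33.5646/52.5000)*100 = 63.9326%

CV = 63.9326%


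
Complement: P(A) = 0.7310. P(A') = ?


P(not A) = 1 - 0.7310 = 0.2690

P(not A) = 0.2690


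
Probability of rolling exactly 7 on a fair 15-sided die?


Favorable outcomes (roll = 7): 1
Total outcomes = 15
P = 1/15 = 0.0667

P = 0.0667


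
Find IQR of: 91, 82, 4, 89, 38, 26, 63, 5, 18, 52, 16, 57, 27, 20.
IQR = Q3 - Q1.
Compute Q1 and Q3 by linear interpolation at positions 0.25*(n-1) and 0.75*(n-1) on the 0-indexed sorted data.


Sorted: 4, 5, 16, 18, 20, 26, 27, 38, 52, 57, 63, 82, 89, 91
Q1 (25th %ile) = 18.5000
Q3 (75th %ile) = 61.5000
IQR = 61.5000 - 18.5000 = 43.0000

IQR = 43.0000


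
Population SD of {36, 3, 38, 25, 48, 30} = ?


Mean = 30.0000
Variance = 196.3333
SD = sqrt(196.3333) = 14.0119

SD = 14.0119


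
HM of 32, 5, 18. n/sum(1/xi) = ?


Sum of reciprocals = 1/32 + 1/5 + 1/18 = 0.286806
HM = 3/0.286806 = 10.4600

HM = 10.4600


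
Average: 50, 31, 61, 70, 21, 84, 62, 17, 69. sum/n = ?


Sum = 50 + 31 + 61 + 70 + 21 + 84 + 62 + 17 + 69 = 465
n = 9
Mean = 465/9 = 51.6667

Mean = 51.6667


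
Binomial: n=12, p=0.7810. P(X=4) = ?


C(12,4) = 495
p^4 = 0.372052
(1-p)^8 = 5.291185e-06
P = 495 * 0.372052 * 5.291185e-06 = 0.0010

P(X=4) = 0.0010


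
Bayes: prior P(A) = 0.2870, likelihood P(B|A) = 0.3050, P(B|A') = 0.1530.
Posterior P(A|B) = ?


P(B) = P(B|A)*P(A) + P(B|A')*P(A')
= 0.3050*0.2870 + 0.1530*0.7130
= 0.087535 + 0.109089 = 0.196624
P(A|B) = 0.087535/0.196624 = 0.4452

P(A|B) = 0.4452


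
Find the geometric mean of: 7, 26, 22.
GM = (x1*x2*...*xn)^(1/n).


Product = 7 × 26 × 22 = 4004
GM = 4004^(1/3) = 15.8793

GM = 15.8793


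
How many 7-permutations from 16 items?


P(16,7) = 16!/9!
= 20922789888000/362880
= 57657600

P(16,7) = 57657600


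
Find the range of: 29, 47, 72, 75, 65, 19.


Max = 75, Min = 19
Range = 75 - 19 = 56

Range = 56


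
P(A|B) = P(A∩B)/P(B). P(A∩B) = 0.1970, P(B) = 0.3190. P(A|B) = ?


P(A|B) = 0.1970/0.3190 = 0.6176

P(A|B) = 0.6176


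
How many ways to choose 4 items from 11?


C(11,4) = 11!/(4! × 7!)
= 39916800/(24 × 5040)
= 330

C(11,4) = 330


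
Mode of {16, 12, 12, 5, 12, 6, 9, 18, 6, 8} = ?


Frequencies: 5:1, 6:2, 8:1, 9:1, 12:3, 16:1, 18:1
Max frequency = 3
Mode = 12

Mode = 12


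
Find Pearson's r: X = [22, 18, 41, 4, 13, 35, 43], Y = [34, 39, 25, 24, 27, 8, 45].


Mean X = 25.1429, Mean Y = 28.8571
SD X = 13.746985, SD Y = 11.128195
Cov = 8.306122
r = 8.306122/(13.746985*11.128195) = 0.0543

r = 0.0543


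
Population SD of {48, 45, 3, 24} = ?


Mean = 30.0000
Variance = 328.5000
SD = sqrt(328.5000) = 18.1246

SD = 18.1246


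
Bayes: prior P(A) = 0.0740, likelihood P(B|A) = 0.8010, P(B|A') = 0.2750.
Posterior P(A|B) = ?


P(B) = P(B|A)*P(A) + P(B|A')*P(A')
= 0.8010*0.0740 + 0.2750*0.9260
= 0.059274 + 0.254650 = 0.313924
P(A|B) = 0.059274/0.313924 = 0.1888

P(A|B) = 0.1888


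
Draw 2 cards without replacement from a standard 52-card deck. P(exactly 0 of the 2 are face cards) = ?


Hypergeometric: P(X=0) = C(12,0)·C(40,2) / C(52,2)
= 1 × 780 / 1326
= 780/1326 = 0.5882

P = 0.5882


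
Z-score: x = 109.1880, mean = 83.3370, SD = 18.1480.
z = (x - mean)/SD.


z = (109.1880 - 83.3370)/18.1480
= 25.8510/18.1480
= 1.4245

z = 1.4245


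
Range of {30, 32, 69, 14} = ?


Max = 69, Min = 14
Range = 69 - 14 = 55

Range = 55


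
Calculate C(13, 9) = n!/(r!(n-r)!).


C(13,9) = 13!/(9! × 4!)
= 6227020800/(362880 × 24)
= 715

C(13,9) = 715


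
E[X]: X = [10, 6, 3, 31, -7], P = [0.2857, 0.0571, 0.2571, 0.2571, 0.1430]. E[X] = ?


E[X] = 10*0.2857 + 6*0.0571 + 3*0.2571 + 31*0.2571 - 7*0.1430
= 2.8570 + 0.3426 + 0.7713 + 7.9701 - 1.0010
= 10.9400

E[X] = 10.9400


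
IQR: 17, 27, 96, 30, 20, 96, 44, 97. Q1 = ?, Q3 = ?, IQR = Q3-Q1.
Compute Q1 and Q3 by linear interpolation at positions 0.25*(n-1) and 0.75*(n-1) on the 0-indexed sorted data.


Sorted: 17, 20, 27, 30, 44, 96, 96, 97
Q1 (25th %ile) = 25.2500
Q3 (75th %ile) = 96.0000
IQR = 96.0000 - 25.2500 = 70.7500

IQR = 70.7500


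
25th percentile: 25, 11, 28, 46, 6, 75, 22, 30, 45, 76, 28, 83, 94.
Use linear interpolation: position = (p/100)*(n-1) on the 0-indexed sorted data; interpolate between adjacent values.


Sorted: 6, 11, 22, 25, 28, 28, 30, 45, 46, 75, 76, 83, 94
n = 13
Index = 25/100 * 12 = 3.0000
Lower = data[3] = 25, Upper = data[4] = 28
P25 = 25 + 0*(3) = 25.0000

P25 = 25.0000


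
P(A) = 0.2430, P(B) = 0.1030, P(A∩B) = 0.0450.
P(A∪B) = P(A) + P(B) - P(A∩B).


P(A∪B) = 0.2430 + 0.1030 - 0.0450
= 0.3460 - 0.0450
= 0.3010

P(A∪B) = 0.3010


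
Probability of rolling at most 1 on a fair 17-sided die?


Favorable outcomes (roll ≤ 1): 1
Total outcomes = 17
P = 1/17 = 0.0588

P = 0.0588


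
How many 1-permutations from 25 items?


P(25,1) = 25!/24!
= 15511210043330985984000000/620448401733239439360000
= 25

P(25,1) = 25


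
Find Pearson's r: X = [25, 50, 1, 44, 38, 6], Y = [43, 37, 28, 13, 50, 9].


Mean X = 27.3333, Mean Y = 30.0000
SD X = 18.526258, SD Y = 15.011107
Cov = 93.166667
r = 93.166667/(18.526258*15.011107) = 0.3350

r = 0.3350


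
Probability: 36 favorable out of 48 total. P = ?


P = 36/48 = 0.7500

P = 0.7500


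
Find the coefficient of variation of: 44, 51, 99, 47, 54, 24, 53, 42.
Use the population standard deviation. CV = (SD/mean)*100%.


Mean = 51.7500
SD = 19.9609
CV = (19.9609/51.7500)*100 = 38.5718%

CV = 38.5718%


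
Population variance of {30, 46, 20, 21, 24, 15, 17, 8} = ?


Mean = 22.6250
Squared deviations: 54.3906, 546.3906, 6.8906, 2.6406, 1.8906, 58.1406, 31.6406, 213.8906
Sum = 915.8750
Variance = 915.8750/8 = 114.4844

Variance = 114.4844


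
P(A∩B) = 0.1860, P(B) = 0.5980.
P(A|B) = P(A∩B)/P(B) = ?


P(A|B) = 0.1860/0.5980 = 0.3110

P(A|B) = 0.3110


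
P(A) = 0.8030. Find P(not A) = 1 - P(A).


P(not A) = 1 - 0.8030 = 0.1970

P(not A) = 0.1970


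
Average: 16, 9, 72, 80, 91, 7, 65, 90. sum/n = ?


Sum = 16 + 9 + 72 + 80 + 91 + 7 + 65 + 90 = 430
n = 8
Mean = 430/8 = 53.7500

Mean = 53.7500


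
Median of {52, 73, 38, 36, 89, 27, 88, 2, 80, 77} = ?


Sorted: 2, 27, 36, 38, 52, 73, 77, 80, 88, 89
n = 10 (even)
Middle values: 52 and 73
Median = (52+73)/2 = 62.5000

Median = 62.5000


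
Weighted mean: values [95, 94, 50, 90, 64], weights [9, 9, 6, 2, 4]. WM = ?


Numerator = 95*9 + 94*9 + 50*6 + 90*2 + 64*4 = 2437
Denominator = 9 + 9 + 6 + 2 + 4 = 30
WM = 2437/30 = 81.2333

WM = 81.2333


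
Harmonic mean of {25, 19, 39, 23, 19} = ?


Sum of reciprocals = 1/25 + 1/19 + 1/39 + 1/23 + 1/19 = 0.214382
HM = 5/0.214382 = 23.3228

HM = 23.3228


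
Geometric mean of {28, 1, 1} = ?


Product = 28 × 1 × 1 = 28
GM = 28^(1/3) = 3.0366

GM = 3.0366


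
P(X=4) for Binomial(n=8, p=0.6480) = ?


C(8,4) = 70
p^4 = 0.176319
(1-p)^4 = 0.015352
P = 70 * 0.176319 * 0.015352 = 0.1895

P(X=4) = 0.1895


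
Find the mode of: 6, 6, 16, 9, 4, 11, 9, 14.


Frequencies: 4:1, 6:2, 9:2, 11:1, 14:1, 16:1
Max frequency = 2
Mode = 6, 9

Mode = 6, 9


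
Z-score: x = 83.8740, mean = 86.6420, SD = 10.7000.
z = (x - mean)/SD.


z = (83.8740 - 86.6420)/10.7000
= -2.7680/10.7000
= -0.2587

z = -0.2587


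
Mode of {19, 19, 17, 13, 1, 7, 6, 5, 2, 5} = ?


Frequencies: 1:1, 2:1, 5:2, 6:1, 7:1, 13:1, 17:1, 19:2
Max frequency = 2
Mode = 5, 19

Mode = 5, 19


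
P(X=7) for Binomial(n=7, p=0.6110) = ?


C(7,7) = 1
p^7 = 0.031790
(1-p)^0 = 1.000000
P = 1 * 0.031790 * 1.000000 = 0.0318

P(X=7) = 0.0318


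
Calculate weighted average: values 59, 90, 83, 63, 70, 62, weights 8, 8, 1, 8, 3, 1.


Numerator = 59*8 + 90*8 + 83*1 + 63*8 + 70*3 + 62*1 = 2051
Denominator = 8 + 8 + 1 + 8 + 3 + 1 = 29
WM = 2051/29 = 70.7241

WM = 70.7241


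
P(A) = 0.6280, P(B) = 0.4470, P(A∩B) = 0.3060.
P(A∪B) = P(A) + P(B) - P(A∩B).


P(A∪B) = 0.6280 + 0.4470 - 0.3060
= 1.0750 - 0.3060
= 0.7690

P(A∪B) = 0.7690


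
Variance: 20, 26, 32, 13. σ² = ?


Mean = 22.7500
Squared deviations: 7.5625, 10.5625, 85.5625, 95.0625
Sum = 198.7500
Variance = 198.7500/4 = 49.6875

Variance = 49.6875


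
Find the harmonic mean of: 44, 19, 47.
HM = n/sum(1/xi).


Sum of reciprocals = 1/44 + 1/19 + 1/47 = 0.096635
HM = 3/0.096635 = 31.0445

HM = 31.0445


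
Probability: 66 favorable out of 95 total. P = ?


P = 66/95 = 0.6947

P = 0.6947


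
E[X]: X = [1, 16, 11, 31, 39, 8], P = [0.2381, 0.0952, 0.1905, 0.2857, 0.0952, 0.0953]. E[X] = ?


E[X] = 1*0.2381 + 16*0.0952 + 11*0.1905 + 31*0.2857 + 39*0.0952 + 8*0.0953
= 0.2381 + 1.5232 + 2.0955 + 8.8567 + 3.7128 + 0.7624
= 17.1887

E[X] = 17.1887


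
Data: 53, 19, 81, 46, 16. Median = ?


Sorted: 16, 19, 46, 53, 81
n = 5 (odd)
Middle value = 46

Median = 46


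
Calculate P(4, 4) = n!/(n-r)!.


P(4,4) = 4!/0!
= 24/1
= 24

P(4,4) = 24


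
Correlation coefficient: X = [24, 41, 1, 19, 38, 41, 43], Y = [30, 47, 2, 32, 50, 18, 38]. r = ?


Mean X = 29.5714, Mean Y = 31.0000
SD X = 14.499824, SD Y = 15.482709
Cov = 158.857143
r = 158.857143/(14.499824*15.482709) = 0.7076

r = 0.7076


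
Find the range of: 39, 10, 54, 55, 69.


Max = 69, Min = 10
Range = 69 - 10 = 59

Range = 59


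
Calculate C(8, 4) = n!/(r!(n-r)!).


C(8,4) = 8!/(4! × 4!)
= 40320/(24 × 24)
= 70

C(8,4) = 70


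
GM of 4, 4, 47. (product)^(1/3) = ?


Product = 4 × 4 × 47 = 752
GM = 752^(1/3) = 9.0937

GM = 9.0937


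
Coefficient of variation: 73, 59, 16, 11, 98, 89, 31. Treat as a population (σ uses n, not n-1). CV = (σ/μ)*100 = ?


Mean = 53.8571
SD = 32.4452
CV = (32.4452/53.8571)*100 = 60.2432%

CV = 60.2432%


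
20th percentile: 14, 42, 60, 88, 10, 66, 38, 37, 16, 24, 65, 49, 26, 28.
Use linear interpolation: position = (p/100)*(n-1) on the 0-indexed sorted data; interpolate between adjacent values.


Sorted: 10, 14, 16, 24, 26, 28, 37, 38, 42, 49, 60, 65, 66, 88
n = 14
Index = 20/100 * 13 = 2.6000
Lower = data[2] = 16, Upper = data[3] = 24
P20 = 16 + 0.6000*(8) = 20.8000

P20 = 20.8000


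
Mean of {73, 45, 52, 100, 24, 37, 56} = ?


Sum = 73 + 45 + 52 + 100 + 24 + 37 + 56 = 387
n = 7
Mean = 387/7 = 55.2857

Mean = 55.2857


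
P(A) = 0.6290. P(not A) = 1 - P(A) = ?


P(not A) = 1 - 0.6290 = 0.3710

P(not A) = 0.3710


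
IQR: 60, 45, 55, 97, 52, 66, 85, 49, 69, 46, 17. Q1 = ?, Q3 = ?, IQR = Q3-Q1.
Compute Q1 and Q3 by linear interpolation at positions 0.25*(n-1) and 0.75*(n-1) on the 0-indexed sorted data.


Sorted: 17, 45, 46, 49, 52, 55, 60, 66, 69, 85, 97
Q1 (25th %ile) = 47.5000
Q3 (75th %ile) = 67.5000
IQR = 67.5000 - 47.5000 = 20.0000

IQR = 20.0000


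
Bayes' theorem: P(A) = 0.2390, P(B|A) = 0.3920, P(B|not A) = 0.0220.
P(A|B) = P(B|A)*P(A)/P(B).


P(B) = P(B|A)*P(A) + P(B|A')*P(A')
= 0.3920*0.2390 + 0.0220*0.7610
= 0.093688 + 0.016742 = 0.110430
P(A|B) = 0.093688/0.110430 = 0.8484

P(A|B) = 0.8484


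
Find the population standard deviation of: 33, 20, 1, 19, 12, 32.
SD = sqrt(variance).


Mean = 19.5000
Variance = 122.9167
SD = sqrt(122.9167) = 11.0868

SD = 11.0868


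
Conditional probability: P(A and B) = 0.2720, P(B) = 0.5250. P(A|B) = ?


P(A|B) = 0.2720/0.5250 = 0.5181

P(A|B) = 0.5181


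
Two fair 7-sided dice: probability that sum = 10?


Total outcomes = 7×7 = 49
Favorable (sum = 10): 5
P = 5/49 = 0.1020

P = 0.1020


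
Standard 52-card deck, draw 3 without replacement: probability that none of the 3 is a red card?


P(no red cards) = (26/52) × (25/51) × (24/50)
= 0.1176

P = 0.1176


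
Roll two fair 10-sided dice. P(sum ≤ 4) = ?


Total outcomes = 10×10 = 100
Favorable (sum ≤ 4): 6
P = 6/100 = 0.0600

P = 0.0600


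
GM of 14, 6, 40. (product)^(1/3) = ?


Product = 14 × 6 × 40 = 3360
GM = 3360^(1/3) = 14.9777

GM = 14.9777


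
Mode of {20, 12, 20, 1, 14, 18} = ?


Frequencies: 1:1, 12:1, 14:1, 18:1, 20:2
Max frequency = 2
Mode = 20

Mode = 20


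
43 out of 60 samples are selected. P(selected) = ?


P = 43/60 = 0.7167

P = 0.7167


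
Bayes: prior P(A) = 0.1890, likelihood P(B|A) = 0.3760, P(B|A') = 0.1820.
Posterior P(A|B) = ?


P(B) = P(B|A)*P(A) + P(B|A')*P(A')
= 0.3760*0.1890 + 0.1820*0.8110
= 0.071064 + 0.147602 = 0.218666
P(A|B) = 0.071064/0.218666 = 0.3250

P(A|B) = 0.3250


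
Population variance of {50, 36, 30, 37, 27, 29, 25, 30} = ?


Mean = 33.0000
Squared deviations: 289.0000, 9.0000, 9.0000, 16.0000, 36.0000, 16.0000, 64.0000, 9.0000
Sum = 448.0000
Variance = 448.0000/8 = 56.0000

Variance = 56.0000


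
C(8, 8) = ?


C(8,8) = 8!/(8! × 0!)
= 40320/(40320 × 1)
= 1

C(8,8) = 1


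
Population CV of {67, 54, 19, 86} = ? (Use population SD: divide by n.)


Mean = 56.5000
SD = 24.4591
CV = (24.4591/56.5000)*100 = 43.2905%

CV = 43.2905%


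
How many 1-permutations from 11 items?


P(11,1) = 11!/10!
= 39916800/3628800
= 11

P(11,1) = 11


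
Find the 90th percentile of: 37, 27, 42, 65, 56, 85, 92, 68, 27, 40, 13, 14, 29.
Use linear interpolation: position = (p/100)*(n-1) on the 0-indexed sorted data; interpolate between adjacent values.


Sorted: 13, 14, 27, 27, 29, 37, 40, 42, 56, 65, 68, 85, 92
n = 13
Index = 90/100 * 12 = 10.8000
Lower = data[10] = 68, Upper = data[11] = 85
P90 = 68 + 0.8000*(17) = 81.6000

P90 = 81.6000


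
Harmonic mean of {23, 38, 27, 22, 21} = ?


Sum of reciprocals = 1/23 + 1/38 + 1/27 + 1/22 + 1/21 = 0.199905
HM = 5/0.199905 = 25.0119

HM = 25.0119


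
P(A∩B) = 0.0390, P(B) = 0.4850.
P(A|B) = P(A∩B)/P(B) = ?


P(A|B) = 0.0390/0.4850 = 0.0804

P(A|B) = 0.0804


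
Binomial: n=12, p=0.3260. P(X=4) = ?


C(12,4) = 495
p^4 = 0.011295
(1-p)^8 = 0.042587
P = 495 * 0.011295 * 0.042587 = 0.2381

P(X=4) = 0.2381


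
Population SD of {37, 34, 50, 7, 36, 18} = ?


Mean = 30.3333
Variance = 195.5556
SD = sqrt(195.5556) = 13.9841

SD = 13.9841


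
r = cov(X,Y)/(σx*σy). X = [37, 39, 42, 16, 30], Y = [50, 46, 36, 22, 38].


Mean X = 32.8000, Mean Y = 38.4000
SD X = 9.282241, SD Y = 9.666437
Cov = 70.080000
r = 70.080000/(9.282241*9.666437) = 0.7810

r = 0.7810


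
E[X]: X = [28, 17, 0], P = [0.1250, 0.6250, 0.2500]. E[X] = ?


E[X] = 28*0.1250 + 17*0.6250 + 0*0.2500
= 3.5000 + 10.6250 + 0
= 14.1250

E[X] = 14.1250


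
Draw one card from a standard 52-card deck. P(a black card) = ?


26 black cards in 52 cards
P = 26/52 = 0.5000

P = 0.5000


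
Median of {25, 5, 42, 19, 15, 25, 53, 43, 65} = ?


Sorted: 5, 15, 19, 25, 25, 42, 43, 53, 65
n = 9 (odd)
Middle value = 25

Median = 25


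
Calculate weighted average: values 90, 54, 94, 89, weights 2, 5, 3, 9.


Numerator = 90*2 + 54*5 + 94*3 + 89*9 = 1533
Denominator = 2 + 5 + 3 + 9 = 19
WM = 1533/19 = 80.6842

WM = 80.6842


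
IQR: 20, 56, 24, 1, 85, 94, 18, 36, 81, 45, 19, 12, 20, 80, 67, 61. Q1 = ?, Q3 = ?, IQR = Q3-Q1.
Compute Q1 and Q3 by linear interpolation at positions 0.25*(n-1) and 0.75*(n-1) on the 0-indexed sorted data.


Sorted: 1, 12, 18, 19, 20, 20, 24, 36, 45, 56, 61, 67, 80, 81, 85, 94
Q1 (25th %ile) = 19.7500
Q3 (75th %ile) = 70.2500
IQR = 70.2500 - 19.7500 = 50.5000

IQR = 50.5000


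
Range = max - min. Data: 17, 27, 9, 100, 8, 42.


Max = 100, Min = 8
Range = 100 - 8 = 92

Range = 92


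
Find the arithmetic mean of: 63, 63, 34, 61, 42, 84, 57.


Sum = 63 + 63 + 34 + 61 + 42 + 84 + 57 = 404
n = 7
Mean = 404/7 = 57.7143

Mean = 57.7143


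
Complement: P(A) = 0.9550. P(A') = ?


P(not A) = 1 - 0.9550 = 0.0450

P(not A) = 0.0450


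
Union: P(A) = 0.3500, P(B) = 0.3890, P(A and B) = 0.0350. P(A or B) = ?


P(A∪B) = 0.3500 + 0.3890 - 0.0350
= 0.7390 - 0.0350
= 0.7040

P(A∪B) = 0.7040


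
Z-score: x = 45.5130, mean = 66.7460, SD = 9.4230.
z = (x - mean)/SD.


z = (45.5130 - 66.7460)/9.4230
= -21.2330/9.4230
= -2.2533

z = -2.2533


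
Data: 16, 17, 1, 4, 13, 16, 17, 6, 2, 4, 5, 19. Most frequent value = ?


Frequencies: 1:1, 2:1, 4:2, 5:1, 6:1, 13:1, 16:2, 17:2, 19:1
Max frequency = 2
Mode = 4, 16, 17

Mode = 4, 16, 17


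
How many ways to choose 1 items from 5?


C(5,1) = 5!/(1! × 4!)
= 120/(1 × 24)
= 5

C(5,1) = 5


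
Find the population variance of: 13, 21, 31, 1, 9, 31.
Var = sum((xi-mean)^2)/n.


Mean = 17.6667
Squared deviations: 21.7778, 11.1111, 177.7778, 277.7778, 75.1111, 177.7778
Sum = 741.3333
Variance = 741.3333/6 = 123.5556

Variance = 123.5556


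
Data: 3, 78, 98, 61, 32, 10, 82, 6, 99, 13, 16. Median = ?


Sorted: 3, 6, 10, 13, 16, 32, 61, 78, 82, 98, 99
n = 11 (odd)
Middle value = 32

Median = 32


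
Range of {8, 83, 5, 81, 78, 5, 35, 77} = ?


Max = 83, Min = 5
Range = 83 - 5 = 78

Range = 78


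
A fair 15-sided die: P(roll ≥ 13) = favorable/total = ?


Favorable outcomes (roll ≥ 13): 3
Total outcomes = 15
P = 3/15 = 0.2000

P = 0.2000


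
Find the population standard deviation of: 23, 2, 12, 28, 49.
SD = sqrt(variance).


Mean = 22.8000
Variance = 252.5600
SD = sqrt(252.5600) = 15.8921

SD = 15.8921


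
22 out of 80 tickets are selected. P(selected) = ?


P = 22/80 = 0.2750

P = 0.2750


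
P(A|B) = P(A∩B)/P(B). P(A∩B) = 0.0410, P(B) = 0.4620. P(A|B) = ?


P(A|B) = 0.0410/0.4620 = 0.0887

P(A|B) = 0.0887


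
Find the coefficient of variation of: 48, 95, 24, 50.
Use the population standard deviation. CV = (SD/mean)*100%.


Mean = 54.2500
SD = 25.6552
CV = (25.6552/54.2500)*100 = 47.2906%

CV = 47.2906%


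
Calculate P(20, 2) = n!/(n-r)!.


P(20,2) = 20!/18!
= 2432902008176640000/6402373705728000
= 380

P(20,2) = 380


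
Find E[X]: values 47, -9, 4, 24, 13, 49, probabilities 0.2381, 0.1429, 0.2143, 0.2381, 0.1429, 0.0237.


E[X] = 47*0.2381 - 9*0.1429 + 4*0.2143 + 24*0.2381 + 13*0.1429 + 49*0.0237
= 11.1907 - 1.2861 + 0.8572 + 5.7144 + 1.8577 + 1.1613
= 19.4952

E[X] = 19.4952


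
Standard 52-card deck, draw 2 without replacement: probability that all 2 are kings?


P(all kings) = (4/52) × (3/51)
= 0.0045

P = 0.0045


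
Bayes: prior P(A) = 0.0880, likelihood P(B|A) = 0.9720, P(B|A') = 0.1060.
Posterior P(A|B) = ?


P(B) = P(B|A)*P(A) + P(B|A')*P(A')
= 0.9720*0.0880 + 0.1060*0.9120
= 0.085536 + 0.096672 = 0.182208
P(A|B) = 0.085536/0.182208 = 0.4694

P(A|B) = 0.4694


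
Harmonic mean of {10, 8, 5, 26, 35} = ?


Sum of reciprocals = 1/10 + 1/8 + 1/5 + 1/26 + 1/35 = 0.492033
HM = 5/0.492033 = 10.1619

HM = 10.1619


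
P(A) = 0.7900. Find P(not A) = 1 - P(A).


P(not A) = 1 - 0.7900 = 0.2100

P(not A) = 0.2100


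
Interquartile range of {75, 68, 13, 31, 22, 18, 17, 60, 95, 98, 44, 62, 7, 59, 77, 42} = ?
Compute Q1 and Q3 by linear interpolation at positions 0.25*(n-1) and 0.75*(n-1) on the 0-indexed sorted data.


Sorted: 7, 13, 17, 18, 22, 31, 42, 44, 59, 60, 62, 68, 75, 77, 95, 98
Q1 (25th %ile) = 21.0000
Q3 (75th %ile) = 69.7500
IQR = 69.7500 - 21.0000 = 48.7500

IQR = 48.7500


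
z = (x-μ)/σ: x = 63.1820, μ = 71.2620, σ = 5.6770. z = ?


z = (63.1820 - 71.2620)/5.6770
= -8.0800/5.6770
= -1.4233

z = -1.4233


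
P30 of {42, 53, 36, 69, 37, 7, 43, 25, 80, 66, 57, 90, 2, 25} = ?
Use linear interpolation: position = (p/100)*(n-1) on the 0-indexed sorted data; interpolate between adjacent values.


Sorted: 2, 7, 25, 25, 36, 37, 42, 43, 53, 57, 66, 69, 80, 90
n = 14
Index = 30/100 * 13 = 3.9000
Lower = data[3] = 25, Upper = data[4] = 36
P30 = 25 + 0.9000*(11) = 34.9000

P30 = 34.9000


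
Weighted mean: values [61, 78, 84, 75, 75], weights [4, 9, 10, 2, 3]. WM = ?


Numerator = 61*4 + 78*9 + 84*10 + 75*2 + 75*3 = 2161
Denominator = 4 + 9 + 10 + 2 + 3 = 28
WM = 2161/28 = 77.1786

WM = 77.1786


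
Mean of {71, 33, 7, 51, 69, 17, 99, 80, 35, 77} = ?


Sum = 71 + 33 + 7 + 51 + 69 + 17 + 99 + 80 + 35 + 77 = 539
n = 10
Mean = 539/10 = 53.9000

Mean = 53.9000


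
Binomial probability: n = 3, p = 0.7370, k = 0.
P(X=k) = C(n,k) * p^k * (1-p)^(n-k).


C(3,0) = 1
p^0 = 1.000000
(1-p)^3 = 0.018191
P = 1 * 1.000000 * 0.018191 = 0.0182

P(X=0) = 0.0182


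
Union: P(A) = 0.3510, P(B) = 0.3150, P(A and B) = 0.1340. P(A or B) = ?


P(A∪B) = 0.3510 + 0.3150 - 0.1340
= 0.6660 - 0.1340
= 0.5320

P(A∪B) = 0.5320


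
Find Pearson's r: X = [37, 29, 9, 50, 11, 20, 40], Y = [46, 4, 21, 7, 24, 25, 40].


Mean X = 28.0000, Mean Y = 23.8571
SD X = 14.262839, SD Y = 14.337051
Cov = 6.428571
r = 6.428571/(14.262839*14.337051) = 0.0314

r = 0.0314


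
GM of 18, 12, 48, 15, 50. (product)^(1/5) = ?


Product = 18 × 12 × 48 × 15 × 50 = 7776000
GM = 7776000^(1/5) = 23.8864

GM = 23.8864


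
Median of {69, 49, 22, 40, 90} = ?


Sorted: 22, 40, 49, 69, 90
n = 5 (odd)
Middle value = 49

Median = 49


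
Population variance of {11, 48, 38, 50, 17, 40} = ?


Mean = 34.0000
Squared deviations: 529.0000, 196.0000, 16.0000, 256.0000, 289.0000, 36.0000
Sum = 1322.0000
Variance = 1322.0000/6 = 220.3333

Variance = 220.3333


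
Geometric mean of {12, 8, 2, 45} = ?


Product = 12 × 8 × 2 × 45 = 8640
GM = 8640^(1/4) = 9.6411

GM = 9.6411


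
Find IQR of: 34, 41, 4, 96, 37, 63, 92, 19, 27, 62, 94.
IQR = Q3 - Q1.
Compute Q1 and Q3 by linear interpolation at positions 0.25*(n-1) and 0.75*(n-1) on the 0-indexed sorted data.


Sorted: 4, 19, 27, 34, 37, 41, 62, 63, 92, 94, 96
Q1 (25th %ile) = 30.5000
Q3 (75th %ile) = 77.5000
IQR = 77.5000 - 30.5000 = 47.0000

IQR = 47.0000


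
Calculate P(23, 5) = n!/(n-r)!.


P(23,5) = 23!/18!
= 25852016738884976640000/6402373705728000
= 4037880

P(23,5) = 4037880


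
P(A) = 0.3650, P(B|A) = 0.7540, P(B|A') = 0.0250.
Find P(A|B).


P(B) = P(B|A)*P(A) + P(B|A')*P(A')
= 0.7540*0.3650 + 0.0250*0.6350
= 0.275210 + 0.015875 = 0.291085
P(A|B) = 0.275210/0.291085 = 0.9455

P(A|B) = 0.9455
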